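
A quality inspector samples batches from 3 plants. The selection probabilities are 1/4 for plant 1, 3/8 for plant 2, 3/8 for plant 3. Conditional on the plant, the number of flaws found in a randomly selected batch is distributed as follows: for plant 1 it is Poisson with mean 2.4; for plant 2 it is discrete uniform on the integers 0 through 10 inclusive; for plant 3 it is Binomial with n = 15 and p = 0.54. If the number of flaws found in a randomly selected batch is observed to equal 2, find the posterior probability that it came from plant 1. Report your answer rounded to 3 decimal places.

Likelihoods P(X=2 | ·): 1: 0.261268; 2: 0.0909091; 3: 0.00126424.
Posterior ∝ prior × likelihood. Numerator for 1: 0.25·0.261268 = 0.0653169.
Normalizing constant: 0.25·0.261268 + 0.375·0.0909091 + 0.375·0.00126424 = 0.0998819.
P(1 | observation) = 0.0653169 / 0.0998819 = 0.653941.

0.654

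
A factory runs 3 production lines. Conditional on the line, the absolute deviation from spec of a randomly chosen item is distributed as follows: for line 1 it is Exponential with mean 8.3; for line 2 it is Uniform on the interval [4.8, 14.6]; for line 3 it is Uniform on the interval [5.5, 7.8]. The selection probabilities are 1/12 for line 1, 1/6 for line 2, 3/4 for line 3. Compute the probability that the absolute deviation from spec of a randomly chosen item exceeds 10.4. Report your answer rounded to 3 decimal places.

0.095

Conditional on each line, P(X > 10.4): 1: 0.285643; 2: 0.428571; 3: 0.
By total probability, P(X > 10.4) = 0.0833333·0.285643 + 0.166667·0.428571 + 0.75·0 = 0.0952322.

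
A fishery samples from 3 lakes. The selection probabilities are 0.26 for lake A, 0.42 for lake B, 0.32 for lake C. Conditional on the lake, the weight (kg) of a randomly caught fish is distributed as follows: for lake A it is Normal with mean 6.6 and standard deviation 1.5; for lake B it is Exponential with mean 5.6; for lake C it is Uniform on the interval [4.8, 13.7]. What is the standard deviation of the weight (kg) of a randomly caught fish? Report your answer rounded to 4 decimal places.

Per component, A: μ=6.6, E[X²]=45.81; B: μ=5.6, E[X²]=62.72; C: μ=9.25, E[X²]=92.1633.
E[X] = 0.26·6.6 + 0.42·5.6 + 0.32·9.25 = 7.028.
E[X²] = 0.26·45.81 + 0.42·62.72 + 0.32·92.1633 = 67.7453.
Var(X) = E[X²] − (E[X])² = 67.7453 − 49.3928 = 18.3525.
SD(X) = √18.3525 = 4.28398.

4.2840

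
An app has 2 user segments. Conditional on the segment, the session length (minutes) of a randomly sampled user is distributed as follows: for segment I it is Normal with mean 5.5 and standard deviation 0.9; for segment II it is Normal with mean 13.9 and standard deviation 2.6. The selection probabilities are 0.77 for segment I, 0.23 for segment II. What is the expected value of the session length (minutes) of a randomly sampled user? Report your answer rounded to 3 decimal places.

Component means — I: 5.5; II: 13.9.
E[X] = 0.77·5.5 + 0.23·13.9 = 7.432.

7.432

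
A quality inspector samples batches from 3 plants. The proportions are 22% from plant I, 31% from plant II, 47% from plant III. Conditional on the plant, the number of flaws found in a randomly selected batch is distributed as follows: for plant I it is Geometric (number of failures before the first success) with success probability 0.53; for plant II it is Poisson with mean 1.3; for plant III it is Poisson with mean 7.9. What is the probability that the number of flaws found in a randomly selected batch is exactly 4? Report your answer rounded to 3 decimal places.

0.044

Conditional on each plant, P(X = 4): I: 0.0258623; II: 0.0324324; III: 0.0601687.
By total probability, P(X = 4) = 0.22·0.0258623 + 0.31·0.0324324 + 0.47·0.0601687 = 0.0440231.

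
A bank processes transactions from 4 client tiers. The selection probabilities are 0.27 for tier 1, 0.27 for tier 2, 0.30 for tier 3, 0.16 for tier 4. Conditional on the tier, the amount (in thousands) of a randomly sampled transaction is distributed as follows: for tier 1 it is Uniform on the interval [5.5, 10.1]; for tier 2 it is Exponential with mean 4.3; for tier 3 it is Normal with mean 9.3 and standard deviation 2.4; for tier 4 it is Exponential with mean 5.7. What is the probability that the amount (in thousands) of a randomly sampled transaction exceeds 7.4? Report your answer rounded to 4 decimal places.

0.4862

Conditional on each tier, P(X > 7.4): 1: 0.586957; 2: 0.1789; 3: 0.785722; 4: 0.27301.
By total probability, P(X > 7.4) = 0.27·0.586957 + 0.27·0.1789 + 0.3·0.785722 + 0.16·0.27301 = 0.48618.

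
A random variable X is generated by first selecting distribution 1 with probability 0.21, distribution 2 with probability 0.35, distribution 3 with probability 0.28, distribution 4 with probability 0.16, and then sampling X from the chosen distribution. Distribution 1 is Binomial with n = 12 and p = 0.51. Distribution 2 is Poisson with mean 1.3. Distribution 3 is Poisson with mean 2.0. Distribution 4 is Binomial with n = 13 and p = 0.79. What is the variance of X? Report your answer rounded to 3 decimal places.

Per component, 1: μ=6.12, E[X²]=40.4532; 2: μ=1.3, E[X²]=2.99; 3: μ=2, E[X²]=6; 4: μ=10.27, E[X²]=107.63.
E[X] = 0.21·6.12 + 0.35·1.3 + 0.28·2 + 0.16·10.27 = 3.9434.
E[X²] = 0.21·40.4532 + 0.35·2.99 + 0.28·6 + 0.16·107.63 = 28.4424.
Var(X) = E[X²] − (E[X])² = 28.4424 − 15.5504 = 12.892.

12.892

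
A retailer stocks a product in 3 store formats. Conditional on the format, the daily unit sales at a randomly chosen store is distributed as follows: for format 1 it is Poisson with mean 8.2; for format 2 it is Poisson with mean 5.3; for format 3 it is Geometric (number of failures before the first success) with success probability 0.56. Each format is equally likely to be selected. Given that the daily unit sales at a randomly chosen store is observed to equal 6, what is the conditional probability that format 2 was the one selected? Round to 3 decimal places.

Likelihoods P(X=6 | ·): 1: 0.115967; 2: 0.15366; 3: 0.00406354.
Posterior ∝ prior × likelihood. Numerator for 2: 0.333333·0.15366 = 0.0512201.
Normalizing constant: 0.333333·0.115967 + 0.333333·0.15366 + 0.333333·0.00406354 = 0.0912304.
P(2 | observation) = 0.0512201 / 0.0912304 = 0.561437.

0.561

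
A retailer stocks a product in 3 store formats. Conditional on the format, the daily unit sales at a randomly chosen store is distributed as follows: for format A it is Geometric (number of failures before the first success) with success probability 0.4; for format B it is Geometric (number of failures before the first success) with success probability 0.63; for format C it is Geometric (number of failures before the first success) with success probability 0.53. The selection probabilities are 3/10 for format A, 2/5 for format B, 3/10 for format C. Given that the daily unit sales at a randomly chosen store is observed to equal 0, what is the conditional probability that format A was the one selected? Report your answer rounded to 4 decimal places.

0.2260

Likelihoods P(X=0 | ·): A: 0.4; B: 0.63; C: 0.53.
Posterior ∝ prior × likelihood. Numerator for A: 0.3·0.4 = 0.12.
Normalizing constant: 0.3·0.4 + 0.4·0.63 + 0.3·0.53 = 0.531.
P(A | observation) = 0.12 / 0.531 = 0.225989.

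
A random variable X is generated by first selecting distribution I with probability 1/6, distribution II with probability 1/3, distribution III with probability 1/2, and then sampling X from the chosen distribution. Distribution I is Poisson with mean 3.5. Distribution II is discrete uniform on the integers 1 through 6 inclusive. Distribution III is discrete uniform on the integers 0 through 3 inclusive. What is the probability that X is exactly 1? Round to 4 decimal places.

0.1982

Conditional on each component, P(X = 1): I: 0.105691; II: 0.166667; III: 0.25.
By total probability, P(X = 1) = 0.166667·0.105691 + 0.333333·0.166667 + 0.5·0.25 = 0.198171.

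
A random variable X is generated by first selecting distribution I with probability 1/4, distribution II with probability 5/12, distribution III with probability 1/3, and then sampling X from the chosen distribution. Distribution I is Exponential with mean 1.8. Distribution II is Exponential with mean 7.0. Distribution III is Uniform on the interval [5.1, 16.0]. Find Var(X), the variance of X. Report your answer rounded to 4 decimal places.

Per component, I: μ=1.8, E[X²]=6.48; II: μ=7, E[X²]=98; III: μ=10.55, E[X²]=121.203.
E[X] = 0.25·1.8 + 0.416667·7 + 0.333333·10.55 = 6.88333.
E[X²] = 0.25·6.48 + 0.416667·98 + 0.333333·121.203 = 82.8544.
Var(X) = E[X²] − (E[X])² = 82.8544 − 47.3803 = 35.4742.

35.4742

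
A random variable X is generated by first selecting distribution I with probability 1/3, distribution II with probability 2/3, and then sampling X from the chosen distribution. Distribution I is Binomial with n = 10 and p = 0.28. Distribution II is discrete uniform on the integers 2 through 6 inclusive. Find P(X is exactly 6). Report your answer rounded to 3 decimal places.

Conditional on each component, P(X = 6): I: 0.0271955; II: 0.2.
By total probability, P(X = 6) = 0.333333·0.0271955 + 0.666667·0.2 = 0.142399.

0.142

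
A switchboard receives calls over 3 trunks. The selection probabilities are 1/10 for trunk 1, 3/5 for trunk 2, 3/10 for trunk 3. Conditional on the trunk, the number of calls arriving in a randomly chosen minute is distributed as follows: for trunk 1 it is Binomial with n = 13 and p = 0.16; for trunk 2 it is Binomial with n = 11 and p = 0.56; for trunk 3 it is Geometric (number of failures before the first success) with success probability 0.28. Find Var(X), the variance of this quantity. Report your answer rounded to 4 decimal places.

7.8801

Per component, 1: μ=2.08, E[X²]=6.0736; 2: μ=6.16, E[X²]=40.656; 3: μ=2.57143, E[X²]=15.7959.
E[X] = 0.1·2.08 + 0.6·6.16 + 0.3·2.57143 = 4.67543.
E[X²] = 0.1·6.0736 + 0.6·40.656 + 0.3·15.7959 = 29.7397.
Var(X) = E[X²] − (E[X])² = 29.7397 − 21.8596 = 7.8801.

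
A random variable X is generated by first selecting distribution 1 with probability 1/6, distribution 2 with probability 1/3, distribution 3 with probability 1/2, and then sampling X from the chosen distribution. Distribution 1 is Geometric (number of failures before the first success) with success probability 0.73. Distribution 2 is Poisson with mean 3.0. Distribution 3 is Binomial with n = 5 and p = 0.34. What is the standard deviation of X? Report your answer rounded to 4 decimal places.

1.5681

Per component, 1: μ=0.369863, E[X²]=0.64346; 2: μ=3, E[X²]=12; 3: μ=1.7, E[X²]=4.012.
E[X] = 0.166667·0.369863 + 0.333333·3 + 0.5·1.7 = 1.91164.
E[X²] = 0.166667·0.64346 + 0.333333·12 + 0.5·4.012 = 6.11324.
Var(X) = E[X²] − (E[X])² = 6.11324 − 3.65438 = 2.45886.
SD(X) = √2.45886 = 1.56808.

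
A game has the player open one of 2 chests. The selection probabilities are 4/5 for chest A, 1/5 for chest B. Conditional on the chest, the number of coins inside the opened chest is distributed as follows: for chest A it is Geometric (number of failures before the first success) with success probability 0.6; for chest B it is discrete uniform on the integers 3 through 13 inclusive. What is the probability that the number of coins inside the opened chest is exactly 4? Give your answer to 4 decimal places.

0.0305

Conditional on each chest, P(X = 4): A: 0.01536; B: 0.0909091.
By total probability, P(X = 4) = 0.8·0.01536 + 0.2·0.0909091 = 0.0304698.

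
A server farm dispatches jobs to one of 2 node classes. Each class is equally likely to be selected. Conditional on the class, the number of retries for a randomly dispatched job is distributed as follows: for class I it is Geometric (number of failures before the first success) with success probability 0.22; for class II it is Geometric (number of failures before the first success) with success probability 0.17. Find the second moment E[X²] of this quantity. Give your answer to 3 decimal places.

For each component E[X²] = Var + (mean)², giving I: 28.686; II: 52.5571.
Overall E[X²] = 0.5·28.686 + 0.5·52.5571 = 40.6215.

40.622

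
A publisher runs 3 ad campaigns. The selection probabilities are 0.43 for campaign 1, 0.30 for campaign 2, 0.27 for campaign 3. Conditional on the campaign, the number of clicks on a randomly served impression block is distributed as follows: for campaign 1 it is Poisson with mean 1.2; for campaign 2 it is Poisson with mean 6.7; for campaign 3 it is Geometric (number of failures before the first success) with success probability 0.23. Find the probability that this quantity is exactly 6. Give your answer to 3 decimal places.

Conditional on each campaign, P(X = 6): 1: 0.00124911; 2: 0.154648; 3: 0.0479371.
By total probability, P(X = 6) = 0.43·0.00124911 + 0.3·0.154648 + 0.27·0.0479371 = 0.0598744.

0.060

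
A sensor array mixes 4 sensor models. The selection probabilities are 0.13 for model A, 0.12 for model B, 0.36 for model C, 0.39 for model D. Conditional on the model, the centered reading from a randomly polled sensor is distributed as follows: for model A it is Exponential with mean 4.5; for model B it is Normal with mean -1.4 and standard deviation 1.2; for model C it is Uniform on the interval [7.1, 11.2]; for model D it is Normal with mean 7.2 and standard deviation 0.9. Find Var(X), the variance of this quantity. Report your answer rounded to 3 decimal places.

14.354

Per component, A: μ=4.5, E[X²]=40.5; B: μ=-1.4, E[X²]=3.4; C: μ=9.15, E[X²]=85.1233; D: μ=7.2, E[X²]=52.65.
E[X] = 0.13·4.5 + 0.12·-1.4 + 0.36·9.15 + 0.39·7.2 = 6.519.
E[X²] = 0.13·40.5 + 0.12·3.4 + 0.36·85.1233 + 0.39·52.65 = 56.8509.
Var(X) = E[X²] − (E[X])² = 56.8509 − 42.4974 = 14.3535.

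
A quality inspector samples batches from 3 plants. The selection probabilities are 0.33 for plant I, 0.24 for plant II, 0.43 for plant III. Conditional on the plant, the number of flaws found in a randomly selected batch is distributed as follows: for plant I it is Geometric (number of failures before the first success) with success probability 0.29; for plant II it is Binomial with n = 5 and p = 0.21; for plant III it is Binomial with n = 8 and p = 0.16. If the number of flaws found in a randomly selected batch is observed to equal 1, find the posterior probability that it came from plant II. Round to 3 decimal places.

Likelihoods P(X=1 | ·): I: 0.2059; II: 0.408976; III: 0.377716.
Posterior ∝ prior × likelihood. Numerator for II: 0.24·0.408976 = 0.0981542.
Normalizing constant: 0.33·0.2059 + 0.24·0.408976 + 0.43·0.377716 = 0.328519.
P(II | observation) = 0.0981542 / 0.328519 = 0.298778.

0.299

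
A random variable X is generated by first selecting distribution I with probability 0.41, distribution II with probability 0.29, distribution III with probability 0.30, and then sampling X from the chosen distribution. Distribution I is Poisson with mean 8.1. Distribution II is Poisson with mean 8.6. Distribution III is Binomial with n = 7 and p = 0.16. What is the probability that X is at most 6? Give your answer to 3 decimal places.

Conditional on each component, P(X ≤ 6): I: 0.301314; II: 0.245676; III: 0.999997.
By total probability, P(X ≤ 6) = 0.41·0.301314 + 0.29·0.245676 + 0.3·0.999997 = 0.494784.

0.495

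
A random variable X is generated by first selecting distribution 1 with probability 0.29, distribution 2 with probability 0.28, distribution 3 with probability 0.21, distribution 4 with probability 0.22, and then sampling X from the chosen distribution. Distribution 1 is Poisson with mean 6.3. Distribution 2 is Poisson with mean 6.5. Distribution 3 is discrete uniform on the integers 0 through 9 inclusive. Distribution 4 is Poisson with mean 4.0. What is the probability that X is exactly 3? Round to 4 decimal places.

Conditional on each component, P(X = 3): 1: 0.0765271; 2: 0.0688137; 3: 0.1; 4: 0.195367.
By total probability, P(X = 3) = 0.29·0.0765271 + 0.28·0.0688137 + 0.21·0.1 + 0.22·0.195367 = 0.105441.

0.1054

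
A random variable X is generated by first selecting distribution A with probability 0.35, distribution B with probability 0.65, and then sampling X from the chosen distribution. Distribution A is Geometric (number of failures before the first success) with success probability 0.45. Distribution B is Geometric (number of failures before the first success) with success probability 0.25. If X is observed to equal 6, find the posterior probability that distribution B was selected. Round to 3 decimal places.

0.869

Likelihoods P(X=6 | ·): A: 0.0124563; B: 0.0444946.
Posterior ∝ prior × likelihood. Numerator for B: 0.65·0.0444946 = 0.0289215.
Normalizing constant: 0.35·0.0124563 + 0.65·0.0444946 = 0.0332812.
P(B | observation) = 0.0289215 / 0.0332812 = 0.869004.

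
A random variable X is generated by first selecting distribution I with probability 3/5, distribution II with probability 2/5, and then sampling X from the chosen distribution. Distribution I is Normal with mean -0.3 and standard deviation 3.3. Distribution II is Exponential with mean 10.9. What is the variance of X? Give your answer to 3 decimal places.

Per component, I: μ=-0.3, E[X²]=10.98; II: μ=10.9, E[X²]=237.62.
E[X] = 0.6·-0.3 + 0.4·10.9 = 4.18.
E[X²] = 0.6·10.98 + 0.4·237.62 = 101.636.
Var(X) = E[X²] − (E[X])² = 101.636 − 17.4724 = 84.1636.

84.164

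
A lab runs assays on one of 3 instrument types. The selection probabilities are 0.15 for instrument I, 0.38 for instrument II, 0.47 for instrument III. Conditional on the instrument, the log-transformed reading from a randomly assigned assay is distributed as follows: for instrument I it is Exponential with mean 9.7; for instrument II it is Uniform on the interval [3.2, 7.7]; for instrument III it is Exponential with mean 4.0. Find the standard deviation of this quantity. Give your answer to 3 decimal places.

Per component, I: μ=9.7, E[X²]=188.18; II: μ=5.45, E[X²]=31.39; III: μ=4, E[X²]=32.
E[X] = 0.15·9.7 + 0.38·5.45 + 0.47·4 = 5.406.
E[X²] = 0.15·188.18 + 0.38·31.39 + 0.47·32 = 55.1952.
Var(X) = E[X²] − (E[X])² = 55.1952 − 29.2248 = 25.9704.
SD(X) = √25.9704 = 5.09611.

5.096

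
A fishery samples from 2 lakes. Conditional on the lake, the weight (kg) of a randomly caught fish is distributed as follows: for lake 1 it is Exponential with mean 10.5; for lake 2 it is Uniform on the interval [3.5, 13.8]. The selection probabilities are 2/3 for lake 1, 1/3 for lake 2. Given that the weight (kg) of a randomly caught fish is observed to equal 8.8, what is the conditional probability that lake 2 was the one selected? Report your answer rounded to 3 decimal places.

Likelihoods f(8.8 | ·): 1: 0.0411937; 2: 0.0970874.
Posterior ∝ prior × likelihood. Numerator for 2: 0.333333·0.0970874 = 0.0323625.
Normalizing constant: 0.666667·0.0411937 + 0.333333·0.0970874 = 0.0598249.
P(2 | observation) = 0.0323625 / 0.0598249 = 0.540953.

0.541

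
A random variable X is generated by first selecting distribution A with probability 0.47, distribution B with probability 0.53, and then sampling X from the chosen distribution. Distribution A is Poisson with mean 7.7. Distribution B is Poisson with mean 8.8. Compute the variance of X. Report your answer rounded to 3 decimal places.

Per component, A: μ=7.7, E[X²]=66.99; B: μ=8.8, E[X²]=86.24.
E[X] = 0.47·7.7 + 0.53·8.8 = 8.283.
E[X²] = 0.47·66.99 + 0.53·86.24 = 77.1925.
Var(X) = E[X²] − (E[X])² = 77.1925 − 68.6081 = 8.58441.

8.584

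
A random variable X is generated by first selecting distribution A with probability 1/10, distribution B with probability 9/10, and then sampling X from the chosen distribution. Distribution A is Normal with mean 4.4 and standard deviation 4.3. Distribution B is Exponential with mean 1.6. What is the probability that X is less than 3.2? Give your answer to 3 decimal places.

0.817

Conditional on each component, P(X < 3.2): A: 0.390096; B: 0.864665.
By total probability, P(X < 3.2) = 0.1·0.390096 + 0.9·0.864665 = 0.817208.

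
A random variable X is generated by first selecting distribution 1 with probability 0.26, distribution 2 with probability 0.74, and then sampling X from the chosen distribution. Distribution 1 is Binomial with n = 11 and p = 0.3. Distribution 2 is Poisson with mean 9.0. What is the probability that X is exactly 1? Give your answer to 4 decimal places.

Conditional on each component, P(X = 1): 1: 0.0932168; 2: 0.00111069.
By total probability, P(X = 1) = 0.26·0.0932168 + 0.74·0.00111069 = 0.0250583.

0.0251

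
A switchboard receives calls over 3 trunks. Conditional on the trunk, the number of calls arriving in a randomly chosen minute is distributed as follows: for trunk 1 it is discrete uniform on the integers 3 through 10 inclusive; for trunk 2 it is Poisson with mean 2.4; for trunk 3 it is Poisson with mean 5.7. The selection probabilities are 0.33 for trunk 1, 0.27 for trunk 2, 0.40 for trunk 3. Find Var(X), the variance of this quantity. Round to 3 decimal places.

7.419

Per component, 1: μ=6.5, E[X²]=47.5; 2: μ=2.4, E[X²]=8.16; 3: μ=5.7, E[X²]=38.19.
E[X] = 0.33·6.5 + 0.27·2.4 + 0.4·5.7 = 5.073.
E[X²] = 0.33·47.5 + 0.27·8.16 + 0.4·38.19 = 33.1542.
Var(X) = E[X²] − (E[X])² = 33.1542 − 25.7353 = 7.41887.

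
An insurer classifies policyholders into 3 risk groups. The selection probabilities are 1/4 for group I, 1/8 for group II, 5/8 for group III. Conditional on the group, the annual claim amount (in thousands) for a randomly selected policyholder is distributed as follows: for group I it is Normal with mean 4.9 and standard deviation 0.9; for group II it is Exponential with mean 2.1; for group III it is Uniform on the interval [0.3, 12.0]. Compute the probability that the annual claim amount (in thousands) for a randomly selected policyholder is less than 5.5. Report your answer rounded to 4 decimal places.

Conditional on each group, P(X < 5.5): I: 0.747507; II: 0.927128; III: 0.444444.
By total probability, P(X < 5.5) = 0.25·0.747507 + 0.125·0.927128 + 0.625·0.444444 = 0.580546.

0.5805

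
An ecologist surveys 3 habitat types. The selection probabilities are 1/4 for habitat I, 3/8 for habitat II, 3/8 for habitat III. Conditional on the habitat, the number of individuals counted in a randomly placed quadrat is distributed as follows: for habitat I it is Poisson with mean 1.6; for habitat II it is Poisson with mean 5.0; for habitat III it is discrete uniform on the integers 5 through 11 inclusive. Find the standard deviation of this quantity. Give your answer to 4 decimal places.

Per component, I: μ=1.6, E[X²]=4.16; II: μ=5, E[X²]=30; III: μ=8, E[X²]=68.
E[X] = 0.25·1.6 + 0.375·5 + 0.375·8 = 5.275.
E[X²] = 0.25·4.16 + 0.375·30 + 0.375·68 = 37.79.
Var(X) = E[X²] − (E[X])² = 37.79 − 27.8256 = 9.96437.
SD(X) = √9.96437 = 3.15664.

3.1566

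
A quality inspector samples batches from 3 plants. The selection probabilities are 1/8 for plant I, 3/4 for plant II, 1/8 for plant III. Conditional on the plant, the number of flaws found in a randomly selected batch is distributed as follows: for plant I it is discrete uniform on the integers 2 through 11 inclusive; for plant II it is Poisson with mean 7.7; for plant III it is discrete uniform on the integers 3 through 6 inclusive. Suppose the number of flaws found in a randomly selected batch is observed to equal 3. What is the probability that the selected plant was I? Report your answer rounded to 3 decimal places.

Likelihoods P(X=3 | ·): I: 0.1; II: 0.0344551; III: 0.25.
Posterior ∝ prior × likelihood. Numerator for I: 0.125·0.1 = 0.0125.
Normalizing constant: 0.125·0.1 + 0.75·0.0344551 + 0.125·0.25 = 0.0695913.
P(I | observation) = 0.0125 / 0.0695913 = 0.17962.

0.180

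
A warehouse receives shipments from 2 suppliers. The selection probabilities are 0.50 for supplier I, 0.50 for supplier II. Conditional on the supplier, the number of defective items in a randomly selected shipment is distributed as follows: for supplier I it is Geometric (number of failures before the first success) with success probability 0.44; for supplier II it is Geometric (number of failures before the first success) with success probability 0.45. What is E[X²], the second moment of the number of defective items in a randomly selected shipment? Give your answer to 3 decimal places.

For each component E[X²] = Var + (mean)², giving I: 4.5124; II: 4.20988.
Overall E[X²] = 0.5·4.5124 + 0.5·4.20988 = 4.36114.

4.361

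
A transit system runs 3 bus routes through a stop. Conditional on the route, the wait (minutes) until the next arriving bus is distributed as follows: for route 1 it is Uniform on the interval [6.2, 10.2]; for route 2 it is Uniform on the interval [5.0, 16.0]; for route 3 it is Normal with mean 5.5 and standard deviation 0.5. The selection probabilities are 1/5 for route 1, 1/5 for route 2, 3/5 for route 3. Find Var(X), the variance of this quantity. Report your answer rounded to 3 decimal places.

Per component, 1: μ=8.2, E[X²]=68.5733; 2: μ=10.5, E[X²]=120.333; 3: μ=5.5, E[X²]=30.5.
E[X] = 0.2·8.2 + 0.2·10.5 + 0.6·5.5 = 7.04.
E[X²] = 0.2·68.5733 + 0.2·120.333 + 0.6·30.5 = 56.0813.
Var(X) = E[X²] − (E[X])² = 56.0813 − 49.5616 = 6.51973.

6.520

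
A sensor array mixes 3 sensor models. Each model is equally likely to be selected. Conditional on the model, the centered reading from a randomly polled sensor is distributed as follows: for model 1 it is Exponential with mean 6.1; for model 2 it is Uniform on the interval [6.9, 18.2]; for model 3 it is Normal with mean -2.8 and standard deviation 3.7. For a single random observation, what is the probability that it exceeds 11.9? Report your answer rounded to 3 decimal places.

Conditional on each model, P(X > 11.9): 1: 0.142158; 2: 0.557522; 3: 3.54906e-05.
By total probability, P(X > 11.9) = 0.333333·0.142158 + 0.333333·0.557522 + 0.333333·3.54906e-05 = 0.233238.

0.233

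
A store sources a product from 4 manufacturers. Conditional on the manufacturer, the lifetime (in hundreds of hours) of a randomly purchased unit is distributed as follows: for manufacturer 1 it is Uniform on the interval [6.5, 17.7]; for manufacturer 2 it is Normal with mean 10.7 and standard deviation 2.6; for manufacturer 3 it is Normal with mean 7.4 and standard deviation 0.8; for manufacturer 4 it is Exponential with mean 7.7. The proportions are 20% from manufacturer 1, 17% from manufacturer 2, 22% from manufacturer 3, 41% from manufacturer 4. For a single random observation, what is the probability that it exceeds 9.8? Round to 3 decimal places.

Conditional on each manufacturer, P(X > 9.8): 1: 0.705357; 2: 0.635386; 3: 0.0013499; 4: 0.280067.
By total probability, P(X > 9.8) = 0.2·0.705357 + 0.17·0.635386 + 0.22·0.0013499 + 0.41·0.280067 = 0.364211.

0.364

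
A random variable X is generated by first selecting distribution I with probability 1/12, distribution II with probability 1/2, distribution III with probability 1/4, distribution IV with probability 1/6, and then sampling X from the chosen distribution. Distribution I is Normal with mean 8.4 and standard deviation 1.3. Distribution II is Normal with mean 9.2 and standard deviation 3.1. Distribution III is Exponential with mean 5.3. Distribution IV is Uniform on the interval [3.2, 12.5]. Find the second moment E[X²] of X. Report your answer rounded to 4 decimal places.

For each component E[X²] = Var + (mean)², giving I: 72.25; II: 94.25; III: 56.18; IV: 68.83.
Overall E[X²] = 0.0833333·72.25 + 0.5·94.25 + 0.25·56.18 + 0.166667·68.83 = 78.6625.

78.6625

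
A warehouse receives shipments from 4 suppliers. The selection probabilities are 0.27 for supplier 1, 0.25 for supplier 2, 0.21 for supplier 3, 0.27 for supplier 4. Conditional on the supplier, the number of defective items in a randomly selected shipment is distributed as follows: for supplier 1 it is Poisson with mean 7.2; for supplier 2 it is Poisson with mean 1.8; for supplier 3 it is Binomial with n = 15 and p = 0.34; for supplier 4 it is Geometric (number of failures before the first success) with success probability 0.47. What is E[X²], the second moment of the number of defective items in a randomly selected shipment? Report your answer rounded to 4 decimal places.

24.3609

For each component E[X²] = Var + (mean)², giving 1: 59.04; 2: 5.04; 3: 29.376; 4: 3.67089.
Overall E[X²] = 0.27·59.04 + 0.25·5.04 + 0.21·29.376 + 0.27·3.67089 = 24.3609.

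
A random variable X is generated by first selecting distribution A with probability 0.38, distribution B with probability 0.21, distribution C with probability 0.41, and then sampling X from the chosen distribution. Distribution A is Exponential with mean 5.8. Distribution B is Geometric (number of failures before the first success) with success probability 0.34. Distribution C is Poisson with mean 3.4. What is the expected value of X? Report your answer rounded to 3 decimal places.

4.006

Component means — A: 5.8; B: 1.94118; C: 3.4.
E[X] = 0.38·5.8 + 0.21·1.94118 + 0.41·3.4 = 4.00565.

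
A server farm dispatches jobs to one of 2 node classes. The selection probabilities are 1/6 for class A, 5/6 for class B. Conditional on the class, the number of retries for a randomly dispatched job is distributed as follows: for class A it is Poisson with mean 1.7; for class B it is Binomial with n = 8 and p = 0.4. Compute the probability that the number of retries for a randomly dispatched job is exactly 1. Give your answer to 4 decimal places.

Conditional on each class, P(X = 1): A: 0.310562; B: 0.0895795.
By total probability, P(X = 1) = 0.166667·0.310562 + 0.833333·0.0895795 = 0.12641.

0.1264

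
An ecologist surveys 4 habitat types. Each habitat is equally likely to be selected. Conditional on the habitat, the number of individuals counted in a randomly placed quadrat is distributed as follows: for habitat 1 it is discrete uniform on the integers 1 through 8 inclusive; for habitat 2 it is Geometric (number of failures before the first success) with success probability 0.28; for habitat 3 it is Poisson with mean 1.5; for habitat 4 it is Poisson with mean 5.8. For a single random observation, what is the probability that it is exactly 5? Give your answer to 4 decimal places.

0.0897

Conditional on each habitat, P(X = 5): 1: 0.125; 2: 0.0541777; 3: 0.01412; 4: 0.165596.
By total probability, P(X = 5) = 0.25·0.125 + 0.25·0.0541777 + 0.25·0.01412 + 0.25·0.165596 = 0.0897235.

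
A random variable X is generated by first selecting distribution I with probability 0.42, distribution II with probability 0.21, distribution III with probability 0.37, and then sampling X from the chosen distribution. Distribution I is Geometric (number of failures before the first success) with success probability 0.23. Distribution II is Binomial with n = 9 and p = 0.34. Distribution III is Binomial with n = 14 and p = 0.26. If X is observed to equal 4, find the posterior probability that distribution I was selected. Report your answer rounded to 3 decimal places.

0.210

Likelihoods P(X=4 | ·): I: 0.080852; II: 0.210866; III: 0.22524.
Posterior ∝ prior × likelihood. Numerator for I: 0.42·0.080852 = 0.0339578.
Normalizing constant: 0.42·0.080852 + 0.21·0.210866 + 0.37·0.22524 = 0.161578.
P(I | observation) = 0.0339578 / 0.161578 = 0.210163.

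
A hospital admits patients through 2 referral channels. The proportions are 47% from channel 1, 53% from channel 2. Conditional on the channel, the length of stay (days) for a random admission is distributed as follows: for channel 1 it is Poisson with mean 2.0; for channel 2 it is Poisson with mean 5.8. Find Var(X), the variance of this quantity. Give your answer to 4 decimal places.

Per component, 1: μ=2, E[X²]=6; 2: μ=5.8, E[X²]=39.44.
E[X] = 0.47·2 + 0.53·5.8 = 4.014.
E[X²] = 0.47·6 + 0.53·39.44 = 23.7232.
Var(X) = E[X²] − (E[X])² = 23.7232 − 16.1122 = 7.611.

7.6110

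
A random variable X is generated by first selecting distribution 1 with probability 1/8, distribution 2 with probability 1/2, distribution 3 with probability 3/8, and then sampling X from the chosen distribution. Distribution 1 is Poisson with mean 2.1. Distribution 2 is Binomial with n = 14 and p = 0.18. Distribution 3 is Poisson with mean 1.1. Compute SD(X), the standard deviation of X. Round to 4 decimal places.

Per component, 1: μ=2.1, E[X²]=6.51; 2: μ=2.52, E[X²]=8.4168; 3: μ=1.1, E[X²]=2.31.
E[X] = 0.125·2.1 + 0.5·2.52 + 0.375·1.1 = 1.935.
E[X²] = 0.125·6.51 + 0.5·8.4168 + 0.375·2.31 = 5.8884.
Var(X) = E[X²] − (E[X])² = 5.8884 − 3.74423 = 2.14418.
SD(X) = √2.14418 = 1.4643.

1.4643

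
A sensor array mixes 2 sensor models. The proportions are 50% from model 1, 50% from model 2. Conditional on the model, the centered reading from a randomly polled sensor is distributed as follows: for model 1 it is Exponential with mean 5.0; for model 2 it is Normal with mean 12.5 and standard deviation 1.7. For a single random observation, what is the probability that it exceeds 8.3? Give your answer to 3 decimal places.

0.592

Conditional on each model, P(X > 8.3): 1: 0.190139; 2: 0.993255.
By total probability, P(X > 8.3) = 0.5·0.190139 + 0.5·0.993255 = 0.591697.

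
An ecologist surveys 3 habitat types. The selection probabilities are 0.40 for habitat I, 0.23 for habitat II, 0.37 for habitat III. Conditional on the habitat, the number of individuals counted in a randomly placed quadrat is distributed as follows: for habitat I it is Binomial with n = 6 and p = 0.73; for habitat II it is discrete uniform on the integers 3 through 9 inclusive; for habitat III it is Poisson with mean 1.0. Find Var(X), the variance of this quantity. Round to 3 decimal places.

Per component, I: μ=4.38, E[X²]=20.367; II: μ=6, E[X²]=40; III: μ=1, E[X²]=2.
E[X] = 0.4·4.38 + 0.23·6 + 0.37·1 = 3.502.
E[X²] = 0.4·20.367 + 0.23·40 + 0.37·2 = 18.0868.
Var(X) = E[X²] − (E[X])² = 18.0868 − 12.264 = 5.8228.

5.823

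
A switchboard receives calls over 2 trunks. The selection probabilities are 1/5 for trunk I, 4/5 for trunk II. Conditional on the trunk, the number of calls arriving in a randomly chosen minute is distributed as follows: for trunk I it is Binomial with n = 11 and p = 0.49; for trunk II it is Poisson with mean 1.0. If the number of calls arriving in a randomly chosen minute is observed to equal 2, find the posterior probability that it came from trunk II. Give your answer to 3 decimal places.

0.960

Likelihoods P(X=2 | ·): I: 0.0308238; II: 0.18394.
Posterior ∝ prior × likelihood. Numerator for II: 0.8·0.18394 = 0.147152.
Normalizing constant: 0.2·0.0308238 + 0.8·0.18394 = 0.153317.
P(II | observation) = 0.147152 / 0.153317 = 0.959791.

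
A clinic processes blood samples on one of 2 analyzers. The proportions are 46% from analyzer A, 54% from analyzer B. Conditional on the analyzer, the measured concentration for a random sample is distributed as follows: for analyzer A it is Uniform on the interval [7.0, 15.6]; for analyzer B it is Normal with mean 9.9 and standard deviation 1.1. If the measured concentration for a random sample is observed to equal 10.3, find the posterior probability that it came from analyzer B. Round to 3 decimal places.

0.774

Likelihoods f(10.3 | ·): A: 0.116279; B: 0.339472.
Posterior ∝ prior × likelihood. Numerator for B: 0.54·0.339472 = 0.183315.
Normalizing constant: 0.46·0.116279 + 0.54·0.339472 = 0.236803.
P(B | observation) = 0.183315 / 0.236803 = 0.774123.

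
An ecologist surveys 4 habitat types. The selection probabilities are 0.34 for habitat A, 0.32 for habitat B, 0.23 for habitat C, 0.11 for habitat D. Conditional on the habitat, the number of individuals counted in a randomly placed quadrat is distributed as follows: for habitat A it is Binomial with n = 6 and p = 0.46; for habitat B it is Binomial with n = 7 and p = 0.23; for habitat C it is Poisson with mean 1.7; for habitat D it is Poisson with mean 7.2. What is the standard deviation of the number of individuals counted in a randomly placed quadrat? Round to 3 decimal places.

2.218

Per component, A: μ=2.76, E[X²]=9.108; B: μ=1.61, E[X²]=3.8318; C: μ=1.7, E[X²]=4.59; D: μ=7.2, E[X²]=59.04.
E[X] = 0.34·2.76 + 0.32·1.61 + 0.23·1.7 + 0.11·7.2 = 2.6366.
E[X²] = 0.34·9.108 + 0.32·3.8318 + 0.23·4.59 + 0.11·59.04 = 11.873.
Var(X) = E[X²] − (E[X])² = 11.873 − 6.95166 = 4.92134.
SD(X) = √4.92134 = 2.21841.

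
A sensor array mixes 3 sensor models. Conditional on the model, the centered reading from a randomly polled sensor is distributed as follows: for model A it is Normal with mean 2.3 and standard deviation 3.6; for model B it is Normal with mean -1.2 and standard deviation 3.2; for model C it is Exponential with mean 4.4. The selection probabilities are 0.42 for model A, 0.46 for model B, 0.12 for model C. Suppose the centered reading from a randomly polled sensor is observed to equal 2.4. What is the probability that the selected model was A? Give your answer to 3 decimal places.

0.501

Likelihoods f(2.4 | ·): A: 0.110775; B: 0.0662115; C: 0.131722.
Posterior ∝ prior × likelihood. Numerator for A: 0.42·0.110775 = 0.0465253.
Normalizing constant: 0.42·0.110775 + 0.46·0.0662115 + 0.12·0.131722 = 0.0927893.
P(A | observation) = 0.0465253 / 0.0927893 = 0.501408.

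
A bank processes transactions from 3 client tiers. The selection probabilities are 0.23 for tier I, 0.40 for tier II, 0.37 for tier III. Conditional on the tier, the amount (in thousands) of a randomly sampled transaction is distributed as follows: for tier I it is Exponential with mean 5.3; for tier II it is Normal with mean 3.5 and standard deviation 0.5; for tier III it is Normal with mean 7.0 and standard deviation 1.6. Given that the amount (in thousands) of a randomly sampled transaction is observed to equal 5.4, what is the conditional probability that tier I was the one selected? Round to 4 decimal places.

0.2180

Likelihoods f(5.4 | ·): I: 0.0681138; II: 0.000583894; III: 0.151232.
Posterior ∝ prior × likelihood. Numerator for I: 0.23·0.0681138 = 0.0156662.
Normalizing constant: 0.23·0.0681138 + 0.4·0.000583894 + 0.37·0.151232 = 0.0718555.
P(I | observation) = 0.0156662 / 0.0718555 = 0.218024.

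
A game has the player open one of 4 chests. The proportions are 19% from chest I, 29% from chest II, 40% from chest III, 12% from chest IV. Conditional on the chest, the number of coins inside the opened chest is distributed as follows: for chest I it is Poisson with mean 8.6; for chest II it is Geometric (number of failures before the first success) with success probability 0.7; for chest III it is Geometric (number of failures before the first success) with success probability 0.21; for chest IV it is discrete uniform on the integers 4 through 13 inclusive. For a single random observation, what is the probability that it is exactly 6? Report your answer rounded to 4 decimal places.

0.0522

Conditional on each chest, P(X = 6): I: 0.103449; II: 0.0005103; III: 0.0510484; IV: 0.1.
By total probability, P(X = 6) = 0.19·0.103449 + 0.29·0.0005103 + 0.4·0.0510484 + 0.12·0.1 = 0.0522226.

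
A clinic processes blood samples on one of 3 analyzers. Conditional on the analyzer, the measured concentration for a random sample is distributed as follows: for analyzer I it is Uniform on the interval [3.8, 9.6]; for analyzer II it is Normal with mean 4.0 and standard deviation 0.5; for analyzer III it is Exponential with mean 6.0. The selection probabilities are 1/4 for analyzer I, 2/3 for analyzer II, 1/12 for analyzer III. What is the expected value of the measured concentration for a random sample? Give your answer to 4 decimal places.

4.8417

Component means — I: 6.7; II: 4; III: 6.
E[X] = 0.25·6.7 + 0.666667·4 + 0.0833333·6 = 4.84167.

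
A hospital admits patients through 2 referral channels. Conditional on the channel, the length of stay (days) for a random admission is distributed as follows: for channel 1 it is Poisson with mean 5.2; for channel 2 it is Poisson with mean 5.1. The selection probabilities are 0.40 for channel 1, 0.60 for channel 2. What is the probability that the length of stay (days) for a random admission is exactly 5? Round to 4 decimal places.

0.1751

Conditional on each channel, P(X = 5): 1: 0.174785; 2: 0.175294.
By total probability, P(X = 5) = 0.4·0.174785 + 0.6·0.175294 = 0.175091.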